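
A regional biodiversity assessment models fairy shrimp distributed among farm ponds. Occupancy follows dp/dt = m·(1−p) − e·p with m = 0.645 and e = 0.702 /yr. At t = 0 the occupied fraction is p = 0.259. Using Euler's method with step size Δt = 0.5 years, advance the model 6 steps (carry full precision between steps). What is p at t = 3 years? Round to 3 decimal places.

Update rule: p ← p + [m·(1−p) − e·p]·Δt with Δt = 0.5.
p: 0.25900 → 0.40706  (Δp = +0.14806)
p: 0.40706 → 0.45541  (Δp = +0.04834)
p: 0.45541 → 0.47119  (Δp = +0.01578)
p: 0.47119 → 0.47634  (Δp = +0.00515)
p: 0.47634 → 0.47803  (Δp = +0.00168)
p: 0.47803 → 0.47858  (Δp = +0.00055)

0.479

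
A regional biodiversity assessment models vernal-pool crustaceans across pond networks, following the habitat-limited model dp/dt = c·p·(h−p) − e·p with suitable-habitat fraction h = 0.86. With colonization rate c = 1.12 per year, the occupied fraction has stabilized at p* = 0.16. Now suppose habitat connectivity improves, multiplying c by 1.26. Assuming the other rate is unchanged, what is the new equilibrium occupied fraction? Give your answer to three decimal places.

Balance c(h−p*) = e gives e = 1.12×(0.86 − 0.16000) = 0.78400.
New p* = 0.86 − e/c = 0.86 − 0.78400/1.41120 = 0.30444.

0.304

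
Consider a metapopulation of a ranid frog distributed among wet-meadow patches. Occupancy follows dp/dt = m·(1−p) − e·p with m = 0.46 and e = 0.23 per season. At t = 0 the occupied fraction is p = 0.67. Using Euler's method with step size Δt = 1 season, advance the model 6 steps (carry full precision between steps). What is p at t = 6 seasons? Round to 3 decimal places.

0.667

Update rule: p ← p + [m·(1−p) − e·p]·Δt with Δt = 1.
p: 0.67000 → 0.66770  (Δp = -0.00230)
p: 0.66770 → 0.66699  (Δp = -0.00071)
p: 0.66699 → 0.66677  (Δp = -0.00022)
p: 0.66677 → 0.66670  (Δp = -0.00007)
p: 0.66670 → 0.66668  (Δp = -0.00002)
p: 0.66668 → 0.66667  (Δp = -0.00001)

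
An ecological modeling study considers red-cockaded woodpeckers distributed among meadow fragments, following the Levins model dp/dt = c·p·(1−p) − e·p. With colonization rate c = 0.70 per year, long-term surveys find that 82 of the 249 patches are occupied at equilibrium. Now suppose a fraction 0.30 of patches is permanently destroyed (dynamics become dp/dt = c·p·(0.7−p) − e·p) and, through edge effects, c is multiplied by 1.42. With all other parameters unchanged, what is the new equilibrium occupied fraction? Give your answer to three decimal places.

Observed p* = 82/249 = 0.32932.
Balance c(1−p*) = e gives e = 0.70×(1 − 0.32932) = 0.46948.
New p* = 0.7 − e/c = 0.7 − 0.46948/0.99400 = 0.22769.

0.228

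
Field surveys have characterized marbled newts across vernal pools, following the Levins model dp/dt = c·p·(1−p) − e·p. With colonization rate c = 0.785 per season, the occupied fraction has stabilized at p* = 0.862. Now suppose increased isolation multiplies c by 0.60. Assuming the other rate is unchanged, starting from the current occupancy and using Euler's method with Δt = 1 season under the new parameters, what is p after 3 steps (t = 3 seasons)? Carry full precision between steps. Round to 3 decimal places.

0.791

Balance c(1−p*) = e gives e = 0.785×(1 − 0.86200) = 0.10833.
Starting from p₀ = 0.86200; update p ← p + (dp/dt)·Δt with the new parameters.
step 1: Δp = -0.03735, p = 0.82465
step 2: Δp = -0.02123, p = 0.80342
step 3: Δp = -0.01265, p = 0.79077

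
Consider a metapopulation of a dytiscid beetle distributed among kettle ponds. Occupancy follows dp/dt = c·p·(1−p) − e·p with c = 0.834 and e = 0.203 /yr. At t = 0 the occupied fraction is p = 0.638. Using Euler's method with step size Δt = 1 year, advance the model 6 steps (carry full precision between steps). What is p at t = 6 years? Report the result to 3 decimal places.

0.756

Update rule: p ← p + [c·p·(1−p) − e·p]·Δt with Δt = 1.
p: 0.63800 → 0.70110  (Δp = +0.06310)
p: 0.70110 → 0.73355  (Δp = +0.03245)
p: 0.73355 → 0.74765  (Δp = +0.01410)
p: 0.74765 → 0.75323  (Δp = +0.00558)
p: 0.75323 → 0.75534  (Δp = +0.00212)
p: 0.75534 → 0.75613  (Δp = +0.00079)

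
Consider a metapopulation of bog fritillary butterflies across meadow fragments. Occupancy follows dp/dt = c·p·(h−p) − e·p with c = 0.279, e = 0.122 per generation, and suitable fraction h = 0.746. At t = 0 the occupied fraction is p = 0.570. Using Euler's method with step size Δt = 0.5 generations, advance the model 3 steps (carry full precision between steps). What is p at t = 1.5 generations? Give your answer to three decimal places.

Update rule: p ← p + [c·p·(h−p) − e·p]·Δt with Δt = 0.5.
t = 0.5: p = 0.57000 + (-0.02078) = 0.54922
t = 1: p = 0.54922 + (-0.01843) = 0.53080
t = 1.5: p = 0.53080 + (-0.01644) = 0.51435

0.514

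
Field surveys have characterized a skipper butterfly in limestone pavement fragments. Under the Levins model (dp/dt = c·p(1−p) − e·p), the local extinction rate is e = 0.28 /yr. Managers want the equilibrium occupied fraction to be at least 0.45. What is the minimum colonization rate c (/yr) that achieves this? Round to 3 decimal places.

p* = 1 − e/c ≥ 0.45 requires e/c ≤ 0.5500, i.e. c ≥ e/0.5500.
c_min = 0.28/0.5500 = 0.5091.

0.509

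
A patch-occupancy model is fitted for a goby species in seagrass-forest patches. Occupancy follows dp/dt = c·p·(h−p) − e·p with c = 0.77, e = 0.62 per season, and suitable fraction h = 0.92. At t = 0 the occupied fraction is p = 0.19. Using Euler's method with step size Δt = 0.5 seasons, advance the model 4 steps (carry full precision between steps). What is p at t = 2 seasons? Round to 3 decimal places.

0.171

Update rule: p ← p + [c·p·(h−p) − e·p]·Δt with Δt = 0.5.
t = 0.5: p = 0.19000 + (-0.00550) = 0.18450
t = 1: p = 0.18450 + (-0.00495) = 0.17955
t = 1.5: p = 0.17955 + (-0.00448) = 0.17507
t = 2: p = 0.17507 + (-0.00406) = 0.17101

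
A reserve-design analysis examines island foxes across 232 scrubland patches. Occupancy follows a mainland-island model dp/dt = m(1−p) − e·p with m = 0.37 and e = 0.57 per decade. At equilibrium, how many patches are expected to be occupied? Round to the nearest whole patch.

91

p* = m/(m+e) = 0.37/0.9400 = 0.3936.
Expected occupied patches = N × p* = 232 × 0.3936 = 91.32 ≈ 91.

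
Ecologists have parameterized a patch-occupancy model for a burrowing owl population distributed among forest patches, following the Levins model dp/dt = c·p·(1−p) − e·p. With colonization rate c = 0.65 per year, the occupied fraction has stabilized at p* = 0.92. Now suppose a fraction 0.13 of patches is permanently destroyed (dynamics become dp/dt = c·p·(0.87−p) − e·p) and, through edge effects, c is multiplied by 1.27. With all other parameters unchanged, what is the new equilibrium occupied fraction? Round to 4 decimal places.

Balance c(1−p*) = e gives e = 0.65×(1 − 0.92000) = 0.05200.
New p* = 0.87 − e/c = 0.87 − 0.05200/0.82550 = 0.80701.

0.8070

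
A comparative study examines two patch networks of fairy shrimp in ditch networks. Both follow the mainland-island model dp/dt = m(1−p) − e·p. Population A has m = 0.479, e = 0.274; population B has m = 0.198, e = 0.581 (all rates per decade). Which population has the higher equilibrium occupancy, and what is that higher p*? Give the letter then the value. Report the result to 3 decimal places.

A: p*_A = m/(m+e) = 0.479/0.7530 = 0.6361.
B: p*_B = 0.198/0.7790 = 0.2542.
A is higher at 0.6361.

A, 0.636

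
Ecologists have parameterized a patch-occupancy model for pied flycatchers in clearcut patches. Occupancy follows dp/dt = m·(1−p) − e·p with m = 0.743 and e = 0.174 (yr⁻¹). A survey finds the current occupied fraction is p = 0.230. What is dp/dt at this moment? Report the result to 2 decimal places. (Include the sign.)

Colonization term: m·(1−p) = 0.743×0.7700 = 0.57211.
Extinction term: e·p = 0.04002.
dp/dt = 0.57211 − 0.04002 = 0.53209.

0.53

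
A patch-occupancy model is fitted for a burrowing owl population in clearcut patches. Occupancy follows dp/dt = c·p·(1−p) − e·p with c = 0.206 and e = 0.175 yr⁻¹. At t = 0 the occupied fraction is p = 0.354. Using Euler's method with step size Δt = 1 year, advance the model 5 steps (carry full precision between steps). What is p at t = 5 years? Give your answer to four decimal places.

0.2940

Update rule: p ← p + [c·p·(1−p) − e·p]·Δt with Δt = 1.
  1  |  dp/dt·Δt = -0.014841  |  p_1 = 0.339159
  2  |  dp/dt·Δt = -0.013182  |  p_2 = 0.325977
  3  |  dp/dt·Δt = -0.011784  |  p_3 = 0.314192
  4  |  dp/dt·Δt = -0.010596  |  p_4 = 0.303597
  5  |  dp/dt·Δt = -0.009576  |  p_5 = 0.294021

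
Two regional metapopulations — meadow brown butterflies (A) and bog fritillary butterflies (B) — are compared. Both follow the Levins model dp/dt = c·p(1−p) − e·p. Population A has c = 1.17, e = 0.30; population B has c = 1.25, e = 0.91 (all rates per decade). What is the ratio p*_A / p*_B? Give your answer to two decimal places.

2.73

A: p*_A = 1 − 0.30/1.17 = 0.7436.
B: p*_B = 1 − 0.91/1.25 = 0.2720.
p*_A / p*_B = 0.7436/0.2720 = 2.7338.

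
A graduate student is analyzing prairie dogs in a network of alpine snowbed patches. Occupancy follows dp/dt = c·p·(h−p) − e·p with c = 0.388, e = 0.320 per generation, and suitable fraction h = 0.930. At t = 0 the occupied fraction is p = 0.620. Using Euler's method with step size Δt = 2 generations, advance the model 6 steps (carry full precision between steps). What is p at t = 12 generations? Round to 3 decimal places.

0.187

Update rule: p ← p + [c·p·(h−p) − e·p]·Δt with Δt = 2.
p: 0.62000 → 0.37235  (Δp = -0.24765)
p: 0.37235 → 0.29517  (Δp = -0.07717)
p: 0.29517 → 0.25167  (Δp = -0.04350)
p: 0.25167 → 0.22308  (Δp = -0.02859)
p: 0.22308 → 0.20268  (Δp = -0.02040)
p: 0.20268 → 0.18736  (Δp = -0.01532)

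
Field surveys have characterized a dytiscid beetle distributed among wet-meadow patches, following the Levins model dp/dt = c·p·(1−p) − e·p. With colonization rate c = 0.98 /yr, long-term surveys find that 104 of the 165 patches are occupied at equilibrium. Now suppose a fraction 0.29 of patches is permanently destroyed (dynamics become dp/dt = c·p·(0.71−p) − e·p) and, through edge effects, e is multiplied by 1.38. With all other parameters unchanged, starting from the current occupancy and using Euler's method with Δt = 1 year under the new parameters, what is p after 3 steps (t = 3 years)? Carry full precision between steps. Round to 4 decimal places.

0.2739

Observed p* = 104/165 = 0.63030.
Balance c(1−p*) = e gives e = 0.98×(1 − 0.63030) = 0.36230.
Starting from p₀ = 0.63030; update p ← p + (dp/dt)·Δt with the new parameters.
t = 1: p = 0.63030 + (-0.26591) = 0.36439
t = 2: p = 0.36439 + (-0.05877) = 0.30562
t = 3: p = 0.30562 + (-0.03169) = 0.27393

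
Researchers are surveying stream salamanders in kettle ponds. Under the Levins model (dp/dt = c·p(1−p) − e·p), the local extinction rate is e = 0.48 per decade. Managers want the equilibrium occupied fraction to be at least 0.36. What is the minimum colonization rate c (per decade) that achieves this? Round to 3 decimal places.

0.750

p* = 1 − e/c ≥ 0.36 requires e/c ≤ 0.6400, i.e. c ≥ e/0.6400.
c_min = 0.48/0.6400 = 0.7500.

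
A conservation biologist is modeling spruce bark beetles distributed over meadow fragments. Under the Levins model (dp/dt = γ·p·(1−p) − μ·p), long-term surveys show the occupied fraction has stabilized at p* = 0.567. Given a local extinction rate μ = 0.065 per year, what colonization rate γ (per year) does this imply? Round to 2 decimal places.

0.15

At equilibrium γ(1−p*) = μ, so γ = μ/(1−p*).
γ = 0.065/(1 − 0.567) = 0.065/0.4330 = 0.1501.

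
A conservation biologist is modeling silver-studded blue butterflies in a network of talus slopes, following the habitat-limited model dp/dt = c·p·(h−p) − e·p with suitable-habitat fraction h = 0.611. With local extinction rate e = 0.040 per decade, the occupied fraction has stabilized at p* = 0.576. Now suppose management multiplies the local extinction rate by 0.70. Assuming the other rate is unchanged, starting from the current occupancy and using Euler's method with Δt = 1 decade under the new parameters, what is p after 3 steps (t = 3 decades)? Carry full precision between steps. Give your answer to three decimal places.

0.586

Balance c(h−p*) = e gives c = e/(0.611 − 0.57600) = 0.040/0.03500 = 1.14286.
Starting from p₀ = 0.57600; update p ← p + (dp/dt)·Δt with the new parameters.
step 1: Δp = +0.00691, p = 0.58291
step 2: Δp = +0.00239, p = 0.58530
step 3: Δp = +0.00080, p = 0.58610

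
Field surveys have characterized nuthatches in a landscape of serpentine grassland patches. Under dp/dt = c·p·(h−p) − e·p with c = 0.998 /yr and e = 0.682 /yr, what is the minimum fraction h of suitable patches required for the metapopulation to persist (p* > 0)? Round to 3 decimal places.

p* = h − e/c is positive only when h > e/c.
h_min = e/c = 0.682/0.998 = 0.6834.

0.683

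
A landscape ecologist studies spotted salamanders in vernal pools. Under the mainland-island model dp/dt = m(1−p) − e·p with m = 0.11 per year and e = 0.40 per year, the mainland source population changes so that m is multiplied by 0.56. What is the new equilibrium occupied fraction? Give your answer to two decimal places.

Before: p* = 0.11/(0.11+0.40) = 0.2157.
After: m = 0.0616, e = 0.4; p* = 0.0616/0.4616 = 0.1334.

0.13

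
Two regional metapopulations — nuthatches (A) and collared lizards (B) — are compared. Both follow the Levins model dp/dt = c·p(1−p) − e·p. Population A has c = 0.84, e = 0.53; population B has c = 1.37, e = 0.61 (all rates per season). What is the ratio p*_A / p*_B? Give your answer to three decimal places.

0.665

A: p*_A = 1 − 0.53/0.84 = 0.3690.
B: p*_B = 1 − 0.61/1.37 = 0.5547.
p*_A / p*_B = 0.3690/0.5547 = 0.6653.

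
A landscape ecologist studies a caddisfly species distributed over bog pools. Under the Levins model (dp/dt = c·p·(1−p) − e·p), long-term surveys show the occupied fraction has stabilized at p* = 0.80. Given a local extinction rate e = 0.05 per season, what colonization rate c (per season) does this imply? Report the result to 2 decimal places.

At equilibrium c(1−p*) = e, so c = e/(1−p*).
c = 0.05/(1 − 0.80) = 0.05/0.2000 = 0.2500.

0.25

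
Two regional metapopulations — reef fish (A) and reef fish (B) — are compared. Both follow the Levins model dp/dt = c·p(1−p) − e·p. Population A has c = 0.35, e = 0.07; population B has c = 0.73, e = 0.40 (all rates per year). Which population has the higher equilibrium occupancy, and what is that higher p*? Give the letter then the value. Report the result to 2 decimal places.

A, 0.80

A: p*_A = 1 − 0.07/0.35 = 0.8000.
B: p*_B = 1 − 0.40/0.73 = 0.4521.
A is higher at 0.8000.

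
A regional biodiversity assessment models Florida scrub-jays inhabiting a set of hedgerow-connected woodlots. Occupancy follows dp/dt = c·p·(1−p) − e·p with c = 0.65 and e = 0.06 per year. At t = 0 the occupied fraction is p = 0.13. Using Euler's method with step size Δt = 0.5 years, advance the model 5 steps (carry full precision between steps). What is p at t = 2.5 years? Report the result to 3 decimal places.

0.361

Update rule: p ← p + [c·p·(1−p) − e·p]·Δt with Δt = 0.5.
  1  |  dp/dt·Δt = +0.032858  |  p_1 = 0.162858
  2  |  dp/dt·Δt = +0.039423  |  p_2 = 0.202281
  3  |  dp/dt·Δt = +0.046375  |  p_3 = 0.248655
  4  |  dp/dt·Δt = +0.053259  |  p_4 = 0.301914
  5  |  dp/dt·Δt = +0.059440  |  p_5 = 0.361354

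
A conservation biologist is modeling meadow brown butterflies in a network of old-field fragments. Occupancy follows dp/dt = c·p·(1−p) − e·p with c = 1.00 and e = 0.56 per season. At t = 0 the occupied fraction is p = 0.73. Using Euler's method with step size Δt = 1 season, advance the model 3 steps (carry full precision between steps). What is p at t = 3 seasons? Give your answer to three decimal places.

0.460

Update rule: p ← p + [c·p·(1−p) − e·p]·Δt with Δt = 1.
t = 1: p = 0.73000 + (-0.21170) = 0.51830
t = 2: p = 0.51830 + (-0.04058) = 0.47772
t = 3: p = 0.47772 + (-0.01802) = 0.45970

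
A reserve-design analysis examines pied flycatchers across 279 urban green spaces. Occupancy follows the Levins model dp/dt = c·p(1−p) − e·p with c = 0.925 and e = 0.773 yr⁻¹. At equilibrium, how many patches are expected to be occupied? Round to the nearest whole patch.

46

p* = 1 − e/c = 1 − 0.773/0.925 = 0.1643.
Expected occupied patches = N × p* = 279 × 0.1643 = 45.85 ≈ 46.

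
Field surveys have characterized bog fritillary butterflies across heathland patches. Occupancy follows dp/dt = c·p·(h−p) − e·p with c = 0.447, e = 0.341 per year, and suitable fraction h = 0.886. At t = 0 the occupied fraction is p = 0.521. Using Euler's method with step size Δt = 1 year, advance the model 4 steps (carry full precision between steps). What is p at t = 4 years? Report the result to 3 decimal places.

0.299

Update rule: p ← p + [c·p·(h−p) − e·p]·Δt with Δt = 1.
p: 0.52100 → 0.42834  (Δp = -0.09266)
p: 0.42834 → 0.36991  (Δp = -0.05844)
p: 0.36991 → 0.32910  (Δp = -0.04080)
p: 0.32910 → 0.29880  (Δp = -0.03030)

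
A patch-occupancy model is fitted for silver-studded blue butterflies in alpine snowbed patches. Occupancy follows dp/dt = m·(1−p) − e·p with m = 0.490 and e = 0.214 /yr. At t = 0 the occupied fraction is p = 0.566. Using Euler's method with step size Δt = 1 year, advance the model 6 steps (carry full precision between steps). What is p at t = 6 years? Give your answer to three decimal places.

0.696

Update rule: p ← p + [m·(1−p) − e·p]·Δt with Δt = 1.
step 1: Δp = +0.09154, p = 0.65754
step 2: Δp = +0.02709, p = 0.68463
step 3: Δp = +0.00802, p = 0.69265
step 4: Δp = +0.00237, p = 0.69502
step 5: Δp = +0.00070, p = 0.69573
step 6: Δp = +0.00021, p = 0.69594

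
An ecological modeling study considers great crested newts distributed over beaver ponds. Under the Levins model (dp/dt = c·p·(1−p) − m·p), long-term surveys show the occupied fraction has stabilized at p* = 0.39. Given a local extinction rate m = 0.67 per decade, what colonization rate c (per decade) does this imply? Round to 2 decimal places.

At equilibrium c(1−p*) = m, so c = m/(1−p*).
c = 0.67/(1 − 0.39) = 0.67/0.6100 = 1.0984.

1.10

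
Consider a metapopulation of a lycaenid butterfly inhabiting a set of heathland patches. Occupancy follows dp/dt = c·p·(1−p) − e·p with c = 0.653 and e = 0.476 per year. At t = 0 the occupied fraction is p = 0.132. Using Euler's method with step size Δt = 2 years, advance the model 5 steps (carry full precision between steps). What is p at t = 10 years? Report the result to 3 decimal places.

Update rule: p ← p + [c·p·(1−p) − e·p]·Δt with Δt = 2.
step 1: Δp = +0.02397, p = 0.15597
step 2: Δp = +0.02344, p = 0.17941
step 3: Δp = +0.02147, p = 0.20089
step 4: Δp = +0.01841, p = 0.21930
step 5: Δp = +0.01482, p = 0.23412

0.234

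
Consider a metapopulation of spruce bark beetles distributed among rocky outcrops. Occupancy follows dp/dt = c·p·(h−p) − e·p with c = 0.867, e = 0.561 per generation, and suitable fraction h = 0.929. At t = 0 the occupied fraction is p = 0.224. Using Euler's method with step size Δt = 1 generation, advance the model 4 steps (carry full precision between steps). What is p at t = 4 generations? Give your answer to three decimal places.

Update rule: p ← p + [c·p·(h−p) − e·p]·Δt with Δt = 1.
t = 1: p = 0.22400 + (+0.01125) = 0.23525
t = 2: p = 0.23525 + (+0.00952) = 0.24478
t = 3: p = 0.24478 + (+0.00789) = 0.25266
t = 4: p = 0.25266 + (+0.00641) = 0.25908

0.259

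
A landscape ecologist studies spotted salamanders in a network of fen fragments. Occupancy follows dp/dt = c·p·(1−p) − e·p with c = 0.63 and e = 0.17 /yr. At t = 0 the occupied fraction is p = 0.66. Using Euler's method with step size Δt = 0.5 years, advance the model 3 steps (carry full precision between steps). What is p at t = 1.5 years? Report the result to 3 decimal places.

Update rule: p ← p + [c·p·(1−p) − e·p]·Δt with Δt = 0.5.
step 1: Δp = +0.01459, p = 0.67459
step 2: Δp = +0.01181, p = 0.68639
step 3: Δp = +0.00946, p = 0.69586

0.696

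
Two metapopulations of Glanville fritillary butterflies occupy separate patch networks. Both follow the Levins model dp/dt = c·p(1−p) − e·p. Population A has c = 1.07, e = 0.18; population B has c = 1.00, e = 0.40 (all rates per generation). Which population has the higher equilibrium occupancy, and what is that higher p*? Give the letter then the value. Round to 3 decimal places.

A: p*_A = 1 − 0.18/1.07 = 0.8318.
B: p*_B = 1 − 0.40/1.00 = 0.6000.
A is higher at 0.8318.

A, 0.832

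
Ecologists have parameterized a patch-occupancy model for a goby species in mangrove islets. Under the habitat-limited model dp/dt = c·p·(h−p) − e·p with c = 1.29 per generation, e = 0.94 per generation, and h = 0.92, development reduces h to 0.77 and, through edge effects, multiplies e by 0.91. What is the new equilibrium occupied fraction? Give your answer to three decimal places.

0.107

Before: p* = h − e/c = 0.92 − 0.94/1.29 = 0.92 − 0.7287 = 0.1913.
After: c = 1.29, e = 0.8554, h = 0.77; p* = 0.77 − 0.8554/1.29 = 0.1069.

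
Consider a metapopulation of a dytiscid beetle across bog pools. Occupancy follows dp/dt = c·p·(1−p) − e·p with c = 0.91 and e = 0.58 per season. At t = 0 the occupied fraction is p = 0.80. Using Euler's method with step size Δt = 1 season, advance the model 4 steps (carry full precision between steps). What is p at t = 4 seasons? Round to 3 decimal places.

0.388

Update rule: p ← p + [c·p·(1−p) − e·p]·Δt with Δt = 1.
t = 1: p = 0.80000 + (-0.31840) = 0.48160
t = 2: p = 0.48160 + (-0.05214) = 0.42946
t = 3: p = 0.42946 + (-0.02612) = 0.40335
t = 4: p = 0.40335 + (-0.01494) = 0.38840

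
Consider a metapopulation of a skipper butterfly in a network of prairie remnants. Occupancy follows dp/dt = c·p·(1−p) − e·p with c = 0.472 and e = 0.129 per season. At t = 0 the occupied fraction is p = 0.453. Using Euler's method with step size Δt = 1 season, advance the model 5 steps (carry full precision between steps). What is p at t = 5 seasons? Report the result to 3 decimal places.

Update rule: p ← p + [c·p·(1−p) − e·p]·Δt with Δt = 1.
step 1: Δp = +0.05852, p = 0.51152
step 2: Δp = +0.05195, p = 0.56347
step 3: Δp = +0.04341, p = 0.60688
step 4: Δp = +0.03432, p = 0.64120
step 5: Δp = +0.02587, p = 0.66708

0.667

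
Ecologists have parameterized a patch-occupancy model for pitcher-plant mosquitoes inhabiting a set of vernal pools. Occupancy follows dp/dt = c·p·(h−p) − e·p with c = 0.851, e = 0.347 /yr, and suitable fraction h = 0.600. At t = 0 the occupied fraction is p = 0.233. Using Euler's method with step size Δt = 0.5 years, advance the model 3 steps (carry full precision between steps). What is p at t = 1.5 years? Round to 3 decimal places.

Update rule: p ← p + [c·p·(h−p) − e·p]·Δt with Δt = 0.5.
  1  |  dp/dt·Δt = -0.004041  |  p_1 = 0.228959
  2  |  dp/dt·Δt = -0.003577  |  p_2 = 0.225383
  3  |  dp/dt·Δt = -0.003178  |  p_3 = 0.222205

0.222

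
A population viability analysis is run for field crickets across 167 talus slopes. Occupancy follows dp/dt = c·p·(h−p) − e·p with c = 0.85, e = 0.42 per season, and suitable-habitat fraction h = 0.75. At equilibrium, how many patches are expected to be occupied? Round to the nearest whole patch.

43

p* = h − e/c = 0.75 − 0.4941 = 0.2559.
Expected occupied patches = N × p* = 167 × 0.2559 = 42.73 ≈ 43.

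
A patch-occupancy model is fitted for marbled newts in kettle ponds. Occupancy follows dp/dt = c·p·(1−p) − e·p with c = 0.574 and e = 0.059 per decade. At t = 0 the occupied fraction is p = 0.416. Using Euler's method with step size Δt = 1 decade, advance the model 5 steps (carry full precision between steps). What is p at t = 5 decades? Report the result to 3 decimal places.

Update rule: p ← p + [c·p·(1−p) − e·p]·Δt with Δt = 1.
t = 1: p = 0.41600 + (+0.11491) = 0.53091
t = 2: p = 0.53091 + (+0.11163) = 0.64253
t = 3: p = 0.64253 + (+0.09393) = 0.73646
t = 4: p = 0.73646 + (+0.06795) = 0.80442
t = 5: p = 0.80442 + (+0.04285) = 0.84726

0.847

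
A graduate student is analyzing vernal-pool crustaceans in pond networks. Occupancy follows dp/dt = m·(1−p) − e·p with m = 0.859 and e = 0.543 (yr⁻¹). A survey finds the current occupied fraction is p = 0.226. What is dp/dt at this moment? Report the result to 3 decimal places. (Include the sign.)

Colonization term: m·(1−p) = 0.859×0.7740 = 0.66487.
Extinction term: e·p = 0.12272.
dp/dt = 0.66487 − 0.12272 = 0.54215.

0.542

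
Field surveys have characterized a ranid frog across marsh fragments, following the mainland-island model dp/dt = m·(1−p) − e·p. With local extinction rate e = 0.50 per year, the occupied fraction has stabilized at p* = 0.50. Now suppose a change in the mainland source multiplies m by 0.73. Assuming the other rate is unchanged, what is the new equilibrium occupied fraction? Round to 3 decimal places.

0.422

Balance m(1−p*) = e·p* gives m = e·p*/(1−p*) = 0.50×0.50000/0.50000 = 0.50000.
New p* = m/(m+e) = 0.36500/(0.36500+0.50000) = 0.42197.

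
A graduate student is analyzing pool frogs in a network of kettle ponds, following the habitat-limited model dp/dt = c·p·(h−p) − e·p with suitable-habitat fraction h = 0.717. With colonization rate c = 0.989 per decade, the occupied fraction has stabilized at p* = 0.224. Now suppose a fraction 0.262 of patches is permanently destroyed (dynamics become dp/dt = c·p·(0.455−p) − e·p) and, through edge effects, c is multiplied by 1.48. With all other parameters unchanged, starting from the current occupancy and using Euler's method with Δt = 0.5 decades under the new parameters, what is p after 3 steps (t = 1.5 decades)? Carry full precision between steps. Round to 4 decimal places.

Balance c(h−p*) = e gives e = 0.989×(0.717 − 0.22400) = 0.48758.
Starting from p₀ = 0.22400; update p ← p + (dp/dt)·Δt with the new parameters.
  1  |  dp/dt·Δt = -0.016739  |  p_1 = 0.207261
  2  |  dp/dt·Δt = -0.012949  |  p_2 = 0.194311
  3  |  dp/dt·Δt = -0.010299  |  p_3 = 0.184013

0.1840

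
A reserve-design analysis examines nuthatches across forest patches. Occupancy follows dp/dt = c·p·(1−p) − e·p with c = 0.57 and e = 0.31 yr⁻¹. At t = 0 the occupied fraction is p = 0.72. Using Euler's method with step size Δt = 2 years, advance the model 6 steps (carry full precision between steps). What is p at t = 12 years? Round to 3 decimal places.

0.457

Update rule: p ← p + [c·p·(1−p) − e·p]·Δt with Δt = 2.
p: 0.72000 → 0.50342  (Δp = -0.21658)
p: 0.50342 → 0.47629  (Δp = -0.02714)
p: 0.47629 → 0.46535  (Δp = -0.01094)
p: 0.46535 → 0.46046  (Δp = -0.00488)
p: 0.46046 → 0.45819  (Δp = -0.00227)
p: 0.45819 → 0.45712  (Δp = -0.00107)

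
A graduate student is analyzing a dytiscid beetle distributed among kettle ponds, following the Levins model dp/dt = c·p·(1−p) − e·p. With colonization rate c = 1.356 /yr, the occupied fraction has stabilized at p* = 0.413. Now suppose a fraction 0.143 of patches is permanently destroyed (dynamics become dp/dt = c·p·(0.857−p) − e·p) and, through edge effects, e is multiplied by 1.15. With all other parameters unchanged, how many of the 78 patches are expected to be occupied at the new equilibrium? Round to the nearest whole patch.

14

Balance c(1−p*) = e gives e = 1.356×(1 − 0.41300) = 0.79597.
New p* = 0.857 − e/c = 0.857 − 0.91537/1.35600 = 0.18195.
Expected occupied = 78 × 0.18195 = 14.19 ≈ 14.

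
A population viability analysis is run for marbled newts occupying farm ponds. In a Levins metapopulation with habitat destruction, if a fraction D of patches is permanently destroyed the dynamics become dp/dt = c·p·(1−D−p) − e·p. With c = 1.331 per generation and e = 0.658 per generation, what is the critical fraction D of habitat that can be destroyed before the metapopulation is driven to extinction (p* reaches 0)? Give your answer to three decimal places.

The nontrivial equilibrium is p* = (1−D) − e/c; extinction occurs when this hits zero.
So D_crit = 1 − e/c = 1 − 0.658/1.331 = 1 − 0.4944 = 0.5056.
Note this equals the original equilibrium occupancy — the Levins extinction-debt result.

0.506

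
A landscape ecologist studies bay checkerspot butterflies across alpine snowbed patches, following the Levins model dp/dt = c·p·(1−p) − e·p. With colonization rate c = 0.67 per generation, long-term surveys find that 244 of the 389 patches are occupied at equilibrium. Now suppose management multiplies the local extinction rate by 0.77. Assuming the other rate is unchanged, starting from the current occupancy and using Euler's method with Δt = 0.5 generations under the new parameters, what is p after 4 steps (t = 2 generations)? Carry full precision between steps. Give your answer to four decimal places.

0.6809

Observed p* = 244/389 = 0.62725.
Balance c(1−p*) = e gives e = 0.67×(1 − 0.62725) = 0.24974.
Starting from p₀ = 0.62725; update p ← p + (dp/dt)·Δt with the new parameters.
  1  |  dp/dt·Δt = +0.018015  |  p_1 = 0.645264
  2  |  dp/dt·Δt = +0.014638  |  p_2 = 0.659902
  3  |  dp/dt·Δt = +0.011734  |  p_3 = 0.671637
  4  |  dp/dt·Δt = +0.009303  |  p_4 = 0.680939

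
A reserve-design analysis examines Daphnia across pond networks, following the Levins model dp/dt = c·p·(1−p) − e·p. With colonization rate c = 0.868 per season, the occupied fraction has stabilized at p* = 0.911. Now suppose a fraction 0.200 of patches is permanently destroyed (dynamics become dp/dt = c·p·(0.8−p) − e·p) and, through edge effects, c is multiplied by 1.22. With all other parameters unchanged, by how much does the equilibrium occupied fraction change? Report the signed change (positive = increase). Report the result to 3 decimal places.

-0.184

Balance c(1−p*) = e gives e = 0.868×(1 − 0.91100) = 0.07725.
New p* = 0.8 − e/c = 0.8 − 0.07725/1.05896 = 0.72705.
Δp* = 0.72705 − 0.91100 = -0.18395.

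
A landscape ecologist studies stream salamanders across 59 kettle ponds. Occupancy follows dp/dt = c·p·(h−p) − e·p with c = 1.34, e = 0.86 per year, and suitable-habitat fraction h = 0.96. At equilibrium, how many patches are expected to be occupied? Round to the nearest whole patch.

19

p* = h − e/c = 0.96 − 0.6418 = 0.3182.
Expected occupied patches = N × p* = 59 × 0.3182 = 18.77 ≈ 19.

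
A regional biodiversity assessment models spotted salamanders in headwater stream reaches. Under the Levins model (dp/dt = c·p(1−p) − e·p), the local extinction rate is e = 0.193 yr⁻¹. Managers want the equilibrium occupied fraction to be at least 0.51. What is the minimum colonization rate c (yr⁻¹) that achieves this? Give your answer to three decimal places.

0.394

p* = 1 − e/c ≥ 0.51 requires e/c ≤ 0.4900, i.e. c ≥ e/0.4900.
c_min = 0.193/0.4900 = 0.3939.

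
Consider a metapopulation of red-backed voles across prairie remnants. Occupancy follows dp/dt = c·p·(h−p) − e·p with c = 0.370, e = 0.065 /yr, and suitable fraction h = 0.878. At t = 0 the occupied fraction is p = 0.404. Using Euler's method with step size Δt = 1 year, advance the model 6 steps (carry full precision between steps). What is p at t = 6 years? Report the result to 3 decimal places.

0.616

Update rule: p ← p + [c·p·(h−p) − e·p]·Δt with Δt = 1.
t = 1: p = 0.40400 + (+0.04459) = 0.44859
t = 2: p = 0.44859 + (+0.04211) = 0.49071
t = 3: p = 0.49071 + (+0.03842) = 0.52913
t = 4: p = 0.52913 + (+0.03391) = 0.56304
t = 5: p = 0.56304 + (+0.02902) = 0.59205
t = 6: p = 0.59205 + (+0.02416) = 0.61621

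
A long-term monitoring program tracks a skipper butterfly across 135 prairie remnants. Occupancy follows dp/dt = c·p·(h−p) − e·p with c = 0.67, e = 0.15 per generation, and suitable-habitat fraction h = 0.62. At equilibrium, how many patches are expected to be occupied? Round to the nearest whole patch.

53

p* = h − e/c = 0.62 − 0.2239 = 0.3961.
Expected occupied patches = N × p* = 135 × 0.3961 = 53.48 ≈ 53.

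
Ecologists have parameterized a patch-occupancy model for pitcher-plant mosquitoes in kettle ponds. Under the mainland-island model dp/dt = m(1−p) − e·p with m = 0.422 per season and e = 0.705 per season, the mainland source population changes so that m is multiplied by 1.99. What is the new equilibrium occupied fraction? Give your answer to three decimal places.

0.544

Before: p* = 0.422/(0.422+0.705) = 0.3744.
After: m = 0.83978, e = 0.705; p* = 0.83978/1.5448 = 0.5436.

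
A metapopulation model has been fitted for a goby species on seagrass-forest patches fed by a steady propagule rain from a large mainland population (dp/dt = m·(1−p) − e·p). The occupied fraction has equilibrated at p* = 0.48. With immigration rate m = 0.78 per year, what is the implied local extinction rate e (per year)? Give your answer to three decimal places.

0.845

At equilibrium m(1−p*) = e·p*, so e = m(1−p*)/p*.
e = 0.78 × 0.5200 / 0.48 = 0.8450.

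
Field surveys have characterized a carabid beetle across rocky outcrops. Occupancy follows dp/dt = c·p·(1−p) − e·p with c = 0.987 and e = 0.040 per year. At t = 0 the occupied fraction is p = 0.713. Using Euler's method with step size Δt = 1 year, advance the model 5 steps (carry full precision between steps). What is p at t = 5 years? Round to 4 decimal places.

Update rule: p ← p + [c·p·(1−p) − e·p]·Δt with Δt = 1.
t = 1: p = 0.71300 + (+0.17345) = 0.88645
t = 2: p = 0.88645 + (+0.06389) = 0.95034
t = 3: p = 0.95034 + (+0.00857) = 0.95891
t = 4: p = 0.95891 + (+0.00054) = 0.95944
t = 5: p = 0.95944 + (+0.00003) = 0.95947

0.9595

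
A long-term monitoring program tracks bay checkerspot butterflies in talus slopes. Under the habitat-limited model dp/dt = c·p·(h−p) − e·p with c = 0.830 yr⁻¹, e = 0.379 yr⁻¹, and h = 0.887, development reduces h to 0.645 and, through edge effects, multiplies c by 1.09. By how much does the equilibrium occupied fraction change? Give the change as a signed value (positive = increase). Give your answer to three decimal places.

-0.204

Before: p* = h − e/c = 0.887 − 0.379/0.830 = 0.887 − 0.4566 = 0.4304.
After: c = 0.9047, e = 0.379, h = 0.645; p* = 0.645 − 0.379/0.9047 = 0.2261.
Δp* = 0.2261 − 0.4304 = -0.2043.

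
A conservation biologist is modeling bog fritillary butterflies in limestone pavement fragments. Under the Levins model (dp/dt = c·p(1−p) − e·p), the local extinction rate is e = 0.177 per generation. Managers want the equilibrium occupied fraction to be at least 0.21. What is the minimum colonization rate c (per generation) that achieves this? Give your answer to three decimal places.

p* = 1 − e/c ≥ 0.21 requires e/c ≤ 0.7900, i.e. c ≥ e/0.7900.
c_min = 0.177/0.7900 = 0.2241.

0.224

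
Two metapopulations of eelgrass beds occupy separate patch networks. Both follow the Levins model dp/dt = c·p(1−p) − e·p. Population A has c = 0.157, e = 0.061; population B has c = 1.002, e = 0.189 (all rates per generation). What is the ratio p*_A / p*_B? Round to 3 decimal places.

0.754

A: p*_A = 1 − 0.061/0.157 = 0.6115.
B: p*_B = 1 − 0.189/1.002 = 0.8114.
p*_A / p*_B = 0.6115/0.8114 = 0.7536.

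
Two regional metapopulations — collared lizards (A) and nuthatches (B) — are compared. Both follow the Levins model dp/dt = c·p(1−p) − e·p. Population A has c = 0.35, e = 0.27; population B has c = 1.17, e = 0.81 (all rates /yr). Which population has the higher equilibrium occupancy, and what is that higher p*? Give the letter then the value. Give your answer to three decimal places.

A: p*_A = 1 − 0.27/0.35 = 0.2286.
B: p*_B = 1 − 0.81/1.17 = 0.3077.
B is higher at 0.3077.

B, 0.308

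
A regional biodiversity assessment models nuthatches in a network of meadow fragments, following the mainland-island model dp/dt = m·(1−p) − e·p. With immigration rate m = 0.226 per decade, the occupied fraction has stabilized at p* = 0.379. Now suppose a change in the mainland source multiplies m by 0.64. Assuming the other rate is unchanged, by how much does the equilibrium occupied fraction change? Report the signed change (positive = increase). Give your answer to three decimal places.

-0.098

Balance m(1−p*) = e·p* gives e = m(1−p*)/p* = 0.226×0.62100/0.37900 = 0.37031.
New p* = m/(m+e) = 0.14464/(0.14464+0.37031) = 0.28088.
Δp* = 0.28088 − 0.37900 = -0.09812.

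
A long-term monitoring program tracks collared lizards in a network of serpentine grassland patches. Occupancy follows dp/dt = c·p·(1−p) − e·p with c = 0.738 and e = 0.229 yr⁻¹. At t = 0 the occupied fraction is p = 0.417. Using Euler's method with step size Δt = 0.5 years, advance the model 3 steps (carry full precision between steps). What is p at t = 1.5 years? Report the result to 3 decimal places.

0.533

Update rule: p ← p + [c·p·(1−p) − e·p]·Δt with Δt = 0.5.
t = 0.5: p = 0.41700 + (+0.04196) = 0.45896
t = 1: p = 0.45896 + (+0.03908) = 0.49804
t = 1.5: p = 0.49804 + (+0.03522) = 0.53326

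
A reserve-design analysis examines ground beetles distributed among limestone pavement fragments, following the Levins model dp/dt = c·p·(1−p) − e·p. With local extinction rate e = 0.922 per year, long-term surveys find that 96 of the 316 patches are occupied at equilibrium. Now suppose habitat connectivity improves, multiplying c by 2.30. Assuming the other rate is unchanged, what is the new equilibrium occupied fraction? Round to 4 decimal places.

0.6973

Observed p* = 96/316 = 0.30380.
Balance c(1−p*) = e gives c = e/(1 − 0.30380) = 0.922/0.69620 = 1.32433.
New p* = 1 − e/c = 1 − 0.92200/3.04596 = 0.69730.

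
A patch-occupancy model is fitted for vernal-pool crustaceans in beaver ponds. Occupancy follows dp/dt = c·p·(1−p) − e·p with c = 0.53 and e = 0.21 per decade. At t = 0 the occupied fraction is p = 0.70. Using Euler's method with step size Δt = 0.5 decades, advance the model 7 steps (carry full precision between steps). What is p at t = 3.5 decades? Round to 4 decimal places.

Update rule: p ← p + [c·p·(1−p) − e·p]·Δt with Δt = 0.5.
step 1: Δp = -0.01785, p = 0.68215
step 2: Δp = -0.01417, p = 0.66798
step 3: Δp = -0.01137, p = 0.65662
step 4: Δp = -0.00919, p = 0.64742
step 5: Δp = -0.00749, p = 0.63993
step 6: Δp = -0.00613, p = 0.63380
step 7: Δp = -0.00504, p = 0.62876

0.6288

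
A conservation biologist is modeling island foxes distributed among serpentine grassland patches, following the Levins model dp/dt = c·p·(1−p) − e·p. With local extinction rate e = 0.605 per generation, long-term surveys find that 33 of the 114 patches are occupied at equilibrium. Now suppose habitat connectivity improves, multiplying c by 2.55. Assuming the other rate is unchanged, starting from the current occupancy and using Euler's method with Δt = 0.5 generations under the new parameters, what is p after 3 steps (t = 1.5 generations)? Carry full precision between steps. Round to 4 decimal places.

0.6592

Observed p* = 33/114 = 0.28947.
Balance c(1−p*) = e gives c = e/(1 − 0.28947) = 0.605/0.71053 = 0.85148.
Starting from p₀ = 0.28947; update p ← p + (dp/dt)·Δt with the new parameters.
p: 0.28947 → 0.42520  (Δp = +0.13573)
p: 0.42520 → 0.56191  (Δp = +0.13671)
p: 0.56191 → 0.65918  (Δp = +0.09727)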